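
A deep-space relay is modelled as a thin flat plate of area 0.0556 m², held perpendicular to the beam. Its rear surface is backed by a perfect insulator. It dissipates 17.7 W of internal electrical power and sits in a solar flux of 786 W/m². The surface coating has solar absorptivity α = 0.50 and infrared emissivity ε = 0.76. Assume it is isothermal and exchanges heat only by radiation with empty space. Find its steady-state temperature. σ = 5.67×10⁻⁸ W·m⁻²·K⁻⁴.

At steady state, absorbed solar power + internal power = radiated power.
Absorbed: α·S·A_cross = 0.50·786·0.05560 = 21.85 W (cross-section A).
Total input = 21.85 + 17.7 = 39.55 W.
Radiated: εσ·A_surf·T⁴ with A_surf = A = 0.05560 m².
T⁴ = 39.55/(0.76·5.67×10⁻⁸·0.05560) = 1.651×10¹⁰ K⁴.

T ≈ 358 K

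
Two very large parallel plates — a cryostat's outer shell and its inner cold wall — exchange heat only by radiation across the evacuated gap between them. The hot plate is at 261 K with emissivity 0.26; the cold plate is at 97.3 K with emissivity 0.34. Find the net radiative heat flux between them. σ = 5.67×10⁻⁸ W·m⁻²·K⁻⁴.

For two infinite grey parallel plates, q = σ(T₁⁴ − T₂⁴)/(1/ε₁ + 1/ε₂ − 1).
T₁⁴ − T₂⁴ = 4.640×10⁹ − 8.963×10⁷ = 4.551×10⁹ K⁴.
1/ε₁ + 1/ε₂ − 1 = 3.846 + 2.941 − 1 = 5.787.
q = 5.67×10⁻⁸ × 4.551×10⁹ / 5.787.

q ≈ 44.6 W/m²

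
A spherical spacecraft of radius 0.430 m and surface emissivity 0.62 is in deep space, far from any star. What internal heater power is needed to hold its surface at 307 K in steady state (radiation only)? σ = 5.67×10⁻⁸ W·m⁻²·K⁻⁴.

P = εσ·4πr²·T⁴.
4πr² = 2.324 m²; T⁴ = 8.883×10⁹ K⁴.
P = 0.62·5.67×10⁻⁸·2.324·8.883×10⁹.

P ≈ 726 W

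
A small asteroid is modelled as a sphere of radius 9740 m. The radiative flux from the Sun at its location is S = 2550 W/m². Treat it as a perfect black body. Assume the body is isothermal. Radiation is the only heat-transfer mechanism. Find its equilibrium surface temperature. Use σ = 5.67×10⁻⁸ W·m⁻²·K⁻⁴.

At equilibrium, absorbed power = emitted power.
Absorbing cross-section = πr² = 2.980×10⁸ m²; emitting surface = 4πr² = 1.192×10⁹ m² (ratio 4).
S·A_cross = εσ·A_surf·T⁴  ⇒  T⁴ = S/(4σ).
T⁴ = 1.00·2550/(4·5.67×10⁻⁸) = 1.124×10¹⁰ K⁴.
T = (1.124×10¹⁰)^(1/4).

T ≈ 326 K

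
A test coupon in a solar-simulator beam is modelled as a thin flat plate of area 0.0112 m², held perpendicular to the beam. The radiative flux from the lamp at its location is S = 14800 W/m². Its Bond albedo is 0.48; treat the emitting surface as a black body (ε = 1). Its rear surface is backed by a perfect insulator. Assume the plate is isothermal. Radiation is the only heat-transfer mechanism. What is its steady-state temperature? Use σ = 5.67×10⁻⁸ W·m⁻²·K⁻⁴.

At equilibrium, absorbed power = emitted power.
Absorbing cross-section = A = 0.01120 m²; emitting surface = A = 0.01120 m² (ratio 1).
(1−a)S·A_cross = εσ·A_surf·T⁴  ⇒  T⁴ = (1−a)S/(1σ).
T⁴ = 0.520·14800/(1·5.67×10⁻⁸) = 1.357×10¹¹ K⁴.
T = (1.357×10¹¹)^(1/4).

T ≈ 607 K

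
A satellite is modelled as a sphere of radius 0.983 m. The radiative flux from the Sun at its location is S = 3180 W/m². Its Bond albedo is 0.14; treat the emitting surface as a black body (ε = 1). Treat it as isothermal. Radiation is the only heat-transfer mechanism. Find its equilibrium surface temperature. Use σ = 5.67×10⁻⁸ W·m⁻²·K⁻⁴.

At equilibrium, absorbed power = emitted power.
Absorbing cross-section = πr² = 3.036 m²; emitting surface = 4πr² = 12.14 m² (ratio 4).
(1−a)S·A_cross = εσ·A_surf·T⁴  ⇒  T⁴ = (1−a)S/(4σ).
T⁴ = 0.860·3180/(4·5.67×10⁻⁸) = 1.206×10¹⁰ K⁴.
T = (1.206×10¹⁰)^(1/4).

T ≈ 331 K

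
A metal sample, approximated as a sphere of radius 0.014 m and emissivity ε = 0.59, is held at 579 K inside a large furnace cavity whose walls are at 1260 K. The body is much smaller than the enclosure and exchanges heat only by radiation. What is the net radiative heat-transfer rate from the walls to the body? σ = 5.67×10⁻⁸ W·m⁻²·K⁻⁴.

For a small grey body in a large enclosure: P_net = εσA(T_body⁴ − T_wall⁴).
A = 4πr² = 0.002463 m²; T_body⁴ − T_wall⁴ = 1.124×10¹¹ − 2.520×10¹² = -2.408×10¹² K⁴.
|P_net| = 0.59·5.67×10⁻⁸·0.002463·2.408×10¹².

P_net ≈ 198 W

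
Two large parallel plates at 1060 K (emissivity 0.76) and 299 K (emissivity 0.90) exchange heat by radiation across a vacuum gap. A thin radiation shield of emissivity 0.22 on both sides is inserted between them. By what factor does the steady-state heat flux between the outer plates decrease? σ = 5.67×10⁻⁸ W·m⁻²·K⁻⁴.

Without shield: q₀ = σΔ(T⁴)/(1/ε₁+1/ε₂−1) with denominator 1.427.
With shield the two gaps are in series; the resistances add: (1/ε₁+1/ε_s−1)+(1/ε_s+1/ε₂−1) = 4.861+4.657 = 9.518.
Heat-flux ratio q₀/q = 9.518/1.427.

factor ≈ 6.67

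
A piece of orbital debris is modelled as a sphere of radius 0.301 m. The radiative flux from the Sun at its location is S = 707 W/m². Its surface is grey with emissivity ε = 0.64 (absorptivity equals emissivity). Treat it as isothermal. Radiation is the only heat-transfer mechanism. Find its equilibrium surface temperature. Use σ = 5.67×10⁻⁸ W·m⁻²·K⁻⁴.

T ≈ 236 K

At equilibrium, absorbed power = emitted power.
Absorbing cross-section = πr² = 0.2846 m²; emitting surface = 4πr² = 1.139 m² (ratio 4).
εS·A_cross = εσ·A_surf·T⁴  ⇒  T⁴ = S/(4σ)   (ε cancels).
T⁴ = 707/(4·5.67×10⁻⁸) = 3.117×10⁹ K⁴.
T = (3.117×10⁹)^(1/4).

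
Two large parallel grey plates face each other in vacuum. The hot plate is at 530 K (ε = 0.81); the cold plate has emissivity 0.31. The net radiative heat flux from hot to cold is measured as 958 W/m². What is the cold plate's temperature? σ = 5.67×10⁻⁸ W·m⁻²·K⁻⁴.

q = σ(T₁⁴ − T₂⁴)/(1/ε₁ + 1/ε₂ − 1); denominator = 3.460.
T₂⁴ = T₁⁴ − q·(1/ε₁+1/ε₂−1)/σ = 7.890×10¹⁰ − 958·3.460/5.67×10⁻⁸
    = 2.044×10¹⁰ K⁴.

T₂ ≈ 378 K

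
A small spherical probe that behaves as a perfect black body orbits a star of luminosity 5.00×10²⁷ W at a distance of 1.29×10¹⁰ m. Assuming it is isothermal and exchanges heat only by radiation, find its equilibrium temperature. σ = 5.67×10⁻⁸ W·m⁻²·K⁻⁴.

T ≈ 1800 K

First find the stellar flux at distance d: S = L/(4πd²) = 5.00×10²⁷/(4π·(1.29×10¹⁰)²) = 2.391×10⁶ W/m².
For an isothermal sphere, absorbed (1−a)S·πr² = emitted σ·4πr²·T⁴, so T⁴ = (1−a)S/(4σ).
T⁴ = 1.00·2.391×10⁶/(4·5.67×10⁻⁸) = 1.054×10¹³ K⁴.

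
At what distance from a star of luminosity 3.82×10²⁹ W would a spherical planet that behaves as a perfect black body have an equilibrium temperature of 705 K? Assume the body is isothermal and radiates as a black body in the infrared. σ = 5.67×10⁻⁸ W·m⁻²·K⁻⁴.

d ≈ 7.37×10¹¹ m

For an isothermal black-emitting sphere, (1−a)S·πr² = σ·4πr²·T⁴ ⇒ S = 4σT⁴/(1−a).
S = 4·5.67×10⁻⁸·(705)⁴/1.00 = 56030 W/m².
Flux falls as S = L/(4πd²), so d = √(L/(4πS)) = √(3.82×10²⁹/(4π·56030)).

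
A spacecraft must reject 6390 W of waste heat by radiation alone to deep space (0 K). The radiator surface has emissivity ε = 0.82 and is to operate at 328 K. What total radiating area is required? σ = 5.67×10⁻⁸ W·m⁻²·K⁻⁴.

A ≈ 11.9 m²

P = εσA T⁴ ⇒ A = P/(εσT⁴).
T⁴ = 1.157×10¹⁰ K⁴.
A = 6390/(0.82 × 5.67×10⁻⁸ × 1.157×10¹⁰).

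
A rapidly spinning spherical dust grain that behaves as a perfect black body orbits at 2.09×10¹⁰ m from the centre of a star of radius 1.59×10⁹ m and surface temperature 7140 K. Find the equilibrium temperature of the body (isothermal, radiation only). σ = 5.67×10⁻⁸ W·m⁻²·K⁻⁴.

T ≈ 1390 K

The star's surface emits σT_*⁴; at distance d the flux is S = σT_*⁴(R_*/d)².
S = 5.67×10⁻⁸·(7140)⁴·(1.59×10⁹/2.09×10¹⁰)² = 8.529×10⁵ W/m².
For an isothermal sphere T⁴ = (1−a)S/(4σ) = 3.760×10¹² K⁴.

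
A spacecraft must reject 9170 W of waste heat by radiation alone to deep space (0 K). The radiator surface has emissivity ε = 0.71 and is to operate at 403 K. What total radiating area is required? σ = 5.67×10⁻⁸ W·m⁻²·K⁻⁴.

A ≈ 8.64 m²

P = εσA T⁴ ⇒ A = P/(εσT⁴).
T⁴ = 2.638×10¹⁰ K⁴.
A = 9170/(0.71 × 5.67×10⁻⁸ × 2.638×10¹⁰).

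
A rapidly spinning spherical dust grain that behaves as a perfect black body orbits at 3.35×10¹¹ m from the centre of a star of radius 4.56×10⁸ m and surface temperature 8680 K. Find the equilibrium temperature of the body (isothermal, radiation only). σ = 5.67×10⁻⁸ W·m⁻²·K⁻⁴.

T ≈ 226 K

The star's surface emits σT_*⁴; at distance d the flux is S = σT_*⁴(R_*/d)².
S = 5.67×10⁻⁸·(8680)⁴·(4.56×10⁸/3.35×10¹¹)² = 596.4 W/m².
For an isothermal sphere T⁴ = (1−a)S/(4σ) = 2.629×10⁹ K⁴.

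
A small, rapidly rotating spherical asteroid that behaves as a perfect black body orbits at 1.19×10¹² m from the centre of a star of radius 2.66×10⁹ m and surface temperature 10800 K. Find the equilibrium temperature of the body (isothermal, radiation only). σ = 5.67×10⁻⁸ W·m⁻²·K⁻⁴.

T ≈ 361 K

The star's surface emits σT_*⁴; at distance d the flux is S = σT_*⁴(R_*/d)².
S = 5.67×10⁻⁸·(10800)⁴·(2.66×10⁹/1.19×10¹²)² = 3854 W/m².
For an isothermal sphere T⁴ = (1−a)S/(4σ) = 1.699×10¹⁰ K⁴.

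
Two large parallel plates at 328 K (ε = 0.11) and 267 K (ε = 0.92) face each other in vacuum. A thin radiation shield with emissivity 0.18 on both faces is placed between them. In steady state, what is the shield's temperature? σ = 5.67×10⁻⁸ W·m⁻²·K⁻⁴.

T_s ≈ 289 K

In steady state the net flux on the hot side equals that on the cold side.
σ(T₁⁴−T_s⁴)/D₁ = σ(T_s⁴−T₂⁴)/D₂, with D₁ = 1/ε₁+1/ε_s−1 = 13.65, D₂ = 1/ε_s+1/ε₂−1 = 5.643.
Solve for T_s⁴: T_s⁴ = (D₂·T₁⁴ + D₁·T₂⁴)/(D₁+D₂) = 6.981×10⁹ K⁴.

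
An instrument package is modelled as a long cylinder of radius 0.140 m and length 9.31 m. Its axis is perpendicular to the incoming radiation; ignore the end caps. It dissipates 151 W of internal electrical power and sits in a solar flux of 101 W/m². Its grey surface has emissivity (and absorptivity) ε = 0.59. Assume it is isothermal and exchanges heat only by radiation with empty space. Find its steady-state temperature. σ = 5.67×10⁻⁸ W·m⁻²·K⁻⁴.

T ≈ 183 K

At steady state, absorbed solar power + internal power = radiated power.
Absorbed: α·S·A_cross = 0.59·101·2.607 = 155.3 W (cross-section 2rL).
Total input = 155.3 + 151 = 306.3 W.
Radiated: εσ·A_surf·T⁴ with A_surf = 2πrL = 8.190 m².
T⁴ = 306.3/(0.59·5.67×10⁻⁸·8.190) = 1.118×10⁹ K⁴.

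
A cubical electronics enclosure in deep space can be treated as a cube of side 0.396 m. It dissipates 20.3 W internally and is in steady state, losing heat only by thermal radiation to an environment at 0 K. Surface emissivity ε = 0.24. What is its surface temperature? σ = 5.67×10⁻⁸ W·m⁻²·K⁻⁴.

T ≈ 200 K

Steady state: internal power = radiated power, P = εσA T⁴.
Radiating area A = 6L² = 0.9409 m².
T⁴ = P/(εσA) = 20.3/(0.24·5.67×10⁻⁸·0.9409) = 1.585×10⁹ K⁴.
T = (1.585×10⁹)^(1/4).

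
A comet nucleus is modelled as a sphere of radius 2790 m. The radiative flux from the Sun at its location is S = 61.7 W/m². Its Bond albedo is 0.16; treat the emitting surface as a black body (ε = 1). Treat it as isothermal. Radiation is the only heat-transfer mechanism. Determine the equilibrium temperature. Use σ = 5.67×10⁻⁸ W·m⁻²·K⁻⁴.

At equilibrium, absorbed power = emitted power.
Absorbing cross-section = πr² = 2.445×10⁷ m²; emitting surface = 4πr² = 9.782×10⁷ m² (ratio 4).
(1−a)S·A_cross = εσ·A_surf·T⁴  ⇒  T⁴ = (1−a)S/(4σ).
T⁴ = 0.840·61.7/(4·5.67×10⁻⁸) = 2.285×10⁸ K⁴.
T = (2.285×10⁸)^(1/4).

T ≈ 123 K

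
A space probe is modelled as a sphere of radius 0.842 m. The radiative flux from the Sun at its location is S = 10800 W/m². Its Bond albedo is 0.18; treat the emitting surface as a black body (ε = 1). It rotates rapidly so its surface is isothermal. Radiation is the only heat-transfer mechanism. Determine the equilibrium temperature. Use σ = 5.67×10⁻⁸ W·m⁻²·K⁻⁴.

At equilibrium, absorbed power = emitted power.
Absorbing cross-section = πr² = 2.227 m²; emitting surface = 4πr² = 8.909 m² (ratio 4).
(1−a)S·A_cross = εσ·A_surf·T⁴  ⇒  T⁴ = (1−a)S/(4σ).
T⁴ = 0.820·10800/(4·5.67×10⁻⁸) = 3.905×10¹⁰ K⁴.
T = (3.905×10¹⁰)^(1/4).

T ≈ 445 K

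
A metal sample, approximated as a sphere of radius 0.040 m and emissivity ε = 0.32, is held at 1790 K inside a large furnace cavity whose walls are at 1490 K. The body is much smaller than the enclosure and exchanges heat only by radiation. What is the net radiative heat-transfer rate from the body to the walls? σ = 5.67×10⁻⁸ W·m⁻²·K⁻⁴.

For a small grey body in a large enclosure: P_net = εσA(T_body⁴ − T_wall⁴).
A = 4πr² = 0.02011 m²; T_body⁴ − T_wall⁴ = 1.027×10¹³ − 4.929×10¹² = 5.337×10¹² K⁴.
|P_net| = 0.32·5.67×10⁻⁸·0.02011·5.337×10¹².

P_net ≈ 1950 W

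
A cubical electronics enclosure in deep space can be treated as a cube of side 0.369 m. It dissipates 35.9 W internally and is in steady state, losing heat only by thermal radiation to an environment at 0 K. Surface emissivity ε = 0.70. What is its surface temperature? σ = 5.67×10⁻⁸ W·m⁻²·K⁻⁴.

Steady state: internal power = radiated power, P = εσA T⁴.
Radiating area A = 6L² = 0.8170 m².
T⁴ = P/(εσA) = 35.9/(0.70·5.67×10⁻⁸·0.8170) = 1.107×10⁹ K⁴.
T = (1.107×10⁹)^(1/4).

T ≈ 182 K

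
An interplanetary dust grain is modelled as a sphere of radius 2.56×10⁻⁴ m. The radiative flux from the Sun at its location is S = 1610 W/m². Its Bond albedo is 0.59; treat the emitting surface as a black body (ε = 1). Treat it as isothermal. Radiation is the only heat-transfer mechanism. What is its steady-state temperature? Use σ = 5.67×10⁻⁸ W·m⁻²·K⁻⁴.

T ≈ 232 K

At equilibrium, absorbed power = emitted power.
Absorbing cross-section = πr² = 2.059×10⁻⁷ m²; emitting surface = 4πr² = 8.235×10⁻⁷ m² (ratio 4).
(1−a)S·A_cross = εσ·A_surf·T⁴  ⇒  T⁴ = (1−a)S/(4σ).
T⁴ = 0.410·1610/(4·5.67×10⁻⁸) = 2.910×10⁹ K⁴.
T = (2.910×10⁹)^(1/4).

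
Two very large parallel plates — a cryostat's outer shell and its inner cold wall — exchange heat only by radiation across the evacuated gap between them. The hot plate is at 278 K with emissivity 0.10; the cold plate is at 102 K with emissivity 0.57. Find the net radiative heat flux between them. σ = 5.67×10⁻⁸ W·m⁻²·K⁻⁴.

For two infinite grey parallel plates, q = σ(T₁⁴ − T₂⁴)/(1/ε₁ + 1/ε₂ − 1).
T₁⁴ − T₂⁴ = 5.973×10⁹ − 1.082×10⁸ = 5.865×10⁹ K⁴.
1/ε₁ + 1/ε₂ − 1 = 10.00 + 1.754 − 1 = 10.75.
q = 5.67×10⁻⁸ × 5.865×10⁹ / 10.75.

q ≈ 30.9 W/m²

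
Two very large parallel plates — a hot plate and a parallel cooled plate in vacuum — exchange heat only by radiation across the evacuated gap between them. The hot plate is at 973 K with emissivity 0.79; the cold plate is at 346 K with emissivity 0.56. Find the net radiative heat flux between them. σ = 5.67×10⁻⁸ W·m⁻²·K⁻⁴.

q ≈ 24400 W/m²

For two infinite grey parallel plates, q = σ(T₁⁴ − T₂⁴)/(1/ε₁ + 1/ε₂ − 1).
T₁⁴ − T₂⁴ = 8.963×10¹¹ − 1.433×10¹⁰ = 8.820×10¹¹ K⁴.
1/ε₁ + 1/ε₂ − 1 = 1.266 + 1.786 − 1 = 2.052.
q = 5.67×10⁻⁸ × 8.820×10¹¹ / 2.052.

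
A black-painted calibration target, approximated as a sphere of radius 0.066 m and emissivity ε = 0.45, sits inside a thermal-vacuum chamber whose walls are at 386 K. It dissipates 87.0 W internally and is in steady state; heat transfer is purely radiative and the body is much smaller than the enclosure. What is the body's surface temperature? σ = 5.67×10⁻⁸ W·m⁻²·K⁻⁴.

For a small grey body in a large enclosure, net radiated power = εσA(T⁴ − T_w⁴).
Steady state: P = εσA(T⁴ − T_w⁴) with A = 4πr² = 0.05474 m².
T⁴ = P/(εσA) + T_w⁴ = 87.0/(0.45·5.67×10⁻⁸·0.05474) + (386)⁴
    = 6.229×10¹⁰ + 2.220×10¹⁰ = 8.449×10¹⁰ K⁴.

T ≈ 539 K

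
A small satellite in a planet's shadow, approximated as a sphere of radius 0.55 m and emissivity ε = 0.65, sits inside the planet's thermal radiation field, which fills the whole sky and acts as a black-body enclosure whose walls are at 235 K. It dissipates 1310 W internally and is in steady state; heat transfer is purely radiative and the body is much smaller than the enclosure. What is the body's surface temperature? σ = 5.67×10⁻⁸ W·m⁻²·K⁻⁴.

T ≈ 334 K

For a small grey body in a large enclosure, net radiated power = εσA(T⁴ − T_w⁴).
Steady state: P = εσA(T⁴ − T_w⁴) with A = 4πr² = 3.801 m².
T⁴ = P/(εσA) + T_w⁴ = 1310/(0.65·5.67×10⁻⁸·3.801) + (235)⁴
    = 9.351×10⁹ + 3.050×10⁹ = 1.240×10¹⁰ K⁴.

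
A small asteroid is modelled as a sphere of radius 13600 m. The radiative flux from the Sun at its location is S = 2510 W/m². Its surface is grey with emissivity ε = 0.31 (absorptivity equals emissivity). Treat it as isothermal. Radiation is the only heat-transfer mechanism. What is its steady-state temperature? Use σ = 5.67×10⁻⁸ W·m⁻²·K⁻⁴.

T ≈ 324 K

At equilibrium, absorbed power = emitted power.
Absorbing cross-section = πr² = 5.811×10⁸ m²; emitting surface = 4πr² = 2.324×10⁹ m² (ratio 4).
εS·A_cross = εσ·A_surf·T⁴  ⇒  T⁴ = S/(4σ)   (ε cancels).
T⁴ = 2510/(4·5.67×10⁻⁸) = 1.107×10¹⁰ K⁴.
T = (1.107×10¹⁰)^(1/4).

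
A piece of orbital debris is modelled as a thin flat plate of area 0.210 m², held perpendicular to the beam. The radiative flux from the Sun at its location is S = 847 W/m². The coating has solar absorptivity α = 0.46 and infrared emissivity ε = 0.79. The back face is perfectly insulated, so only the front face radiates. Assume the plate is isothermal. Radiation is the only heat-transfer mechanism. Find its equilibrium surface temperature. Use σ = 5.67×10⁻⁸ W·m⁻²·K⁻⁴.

T ≈ 305 K

At equilibrium, absorbed power = emitted power.
Absorbing cross-section = A = 0.2100 m²; emitting surface = A = 0.2100 m² (ratio 1).
αS·A_cross = εσ·A_surf·T⁴  ⇒  T⁴ = αS/(ε·1σ).
T⁴ = 0.460·847/(0.79·1·5.67×10⁻⁸) = 8.698×10⁹ K⁴.
T = (8.698×10⁹)^(1/4).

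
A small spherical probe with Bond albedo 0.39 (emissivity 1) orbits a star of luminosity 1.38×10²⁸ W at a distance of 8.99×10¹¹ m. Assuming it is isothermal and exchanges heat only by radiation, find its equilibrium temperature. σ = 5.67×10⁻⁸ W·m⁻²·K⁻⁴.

First find the stellar flux at distance d: S = L/(4πd²) = 1.38×10²⁸/(4π·(8.99×10¹¹)²) = 1359 W/m².
For an isothermal sphere, absorbed (1−a)S·πr² = emitted σ·4πr²·T⁴, so T⁴ = (1−a)S/(4σ).
T⁴ = 0.610·1359/(4·5.67×10⁻⁸) = 3.655×10⁹ K⁴.

T ≈ 246 K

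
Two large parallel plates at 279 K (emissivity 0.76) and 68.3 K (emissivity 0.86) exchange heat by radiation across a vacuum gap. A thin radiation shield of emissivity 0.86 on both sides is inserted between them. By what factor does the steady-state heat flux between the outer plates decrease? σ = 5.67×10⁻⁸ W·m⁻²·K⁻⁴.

Without shield: q₀ = σΔ(T⁴)/(1/ε₁+1/ε₂−1) with denominator 1.479.
With shield the two gaps are in series; the resistances add: (1/ε₁+1/ε_s−1)+(1/ε_s+1/ε₂−1) = 1.479+1.326 = 2.804.
Heat-flux ratio q₀/q = 2.804/1.479.

factor ≈ 1.90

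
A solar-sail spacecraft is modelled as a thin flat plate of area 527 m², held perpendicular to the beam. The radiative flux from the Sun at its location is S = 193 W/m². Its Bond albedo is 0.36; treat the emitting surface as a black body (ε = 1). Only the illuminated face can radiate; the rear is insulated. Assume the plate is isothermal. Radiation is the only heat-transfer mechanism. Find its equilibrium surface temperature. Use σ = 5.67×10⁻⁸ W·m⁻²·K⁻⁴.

At equilibrium, absorbed power = emitted power.
Absorbing cross-section = A = 527.0 m²; emitting surface = A = 527.0 m² (ratio 1).
(1−a)S·A_cross = εσ·A_surf·T⁴  ⇒  T⁴ = (1−a)S/(1σ).
T⁴ = 0.640·193/(1·5.67×10⁻⁸) = 2.178×10⁹ K⁴.
T = (2.178×10⁹)^(1/4).

T ≈ 216 K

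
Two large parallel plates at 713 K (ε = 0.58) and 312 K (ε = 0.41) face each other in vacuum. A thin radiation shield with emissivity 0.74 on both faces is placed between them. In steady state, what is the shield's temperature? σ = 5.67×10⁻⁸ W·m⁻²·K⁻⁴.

T_s ≈ 625 K

In steady state the net flux on the hot side equals that on the cold side.
σ(T₁⁴−T_s⁴)/D₁ = σ(T_s⁴−T₂⁴)/D₂, with D₁ = 1/ε₁+1/ε_s−1 = 2.075, D₂ = 1/ε_s+1/ε₂−1 = 2.790.
Solve for T_s⁴: T_s⁴ = (D₂·T₁⁴ + D₁·T₂⁴)/(D₁+D₂) = 1.522×10¹¹ K⁴.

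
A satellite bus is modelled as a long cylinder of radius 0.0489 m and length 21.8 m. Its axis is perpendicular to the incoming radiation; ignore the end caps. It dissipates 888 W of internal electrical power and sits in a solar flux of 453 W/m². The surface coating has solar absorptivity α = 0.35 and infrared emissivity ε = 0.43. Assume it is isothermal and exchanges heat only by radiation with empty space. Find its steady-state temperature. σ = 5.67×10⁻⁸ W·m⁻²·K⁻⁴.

T ≈ 294 K

At steady state, absorbed solar power + internal power = radiated power.
Absorbed: α·S·A_cross = 0.35·453·2.132 = 338.0 W (cross-section 2rL).
Total input = 338.0 + 888 = 1226 W.
Radiated: εσ·A_surf·T⁴ with A_surf = 2πrL = 6.698 m².
T⁴ = 1226/(0.43·5.67×10⁻⁸·6.698) = 7.508×10⁹ K⁴.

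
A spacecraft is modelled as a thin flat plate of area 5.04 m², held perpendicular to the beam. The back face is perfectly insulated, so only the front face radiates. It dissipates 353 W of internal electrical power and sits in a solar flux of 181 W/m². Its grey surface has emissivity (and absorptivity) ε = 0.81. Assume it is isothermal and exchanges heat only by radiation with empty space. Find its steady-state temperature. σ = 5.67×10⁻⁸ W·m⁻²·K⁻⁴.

T ≈ 262 K

At steady state, absorbed solar power + internal power = radiated power.
Absorbed: α·S·A_cross = 0.81·181·5.040 = 738.9 W (cross-section A).
Total input = 738.9 + 353 = 1092 W.
Radiated: εσ·A_surf·T⁴ with A_surf = A = 5.040 m².
T⁴ = 1092/(0.81·5.67×10⁻⁸·5.040) = 4.717×10⁹ K⁴.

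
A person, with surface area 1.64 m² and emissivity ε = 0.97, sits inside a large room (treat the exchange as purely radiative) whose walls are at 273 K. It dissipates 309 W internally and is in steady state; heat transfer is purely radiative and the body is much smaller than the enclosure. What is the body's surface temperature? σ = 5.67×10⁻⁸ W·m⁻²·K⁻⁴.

For a small grey body in a large enclosure, net radiated power = εσA(T⁴ − T_w⁴).
Steady state: P = εσA(T⁴ − T_w⁴) with A = 1.64 m².
T⁴ = P/(εσA) + T_w⁴ = 309/(0.97·5.67×10⁻⁸·1.640) + (273)⁴
    = 3.426×10⁹ + 5.555×10⁹ = 8.980×10⁹ K⁴.

T ≈ 308 K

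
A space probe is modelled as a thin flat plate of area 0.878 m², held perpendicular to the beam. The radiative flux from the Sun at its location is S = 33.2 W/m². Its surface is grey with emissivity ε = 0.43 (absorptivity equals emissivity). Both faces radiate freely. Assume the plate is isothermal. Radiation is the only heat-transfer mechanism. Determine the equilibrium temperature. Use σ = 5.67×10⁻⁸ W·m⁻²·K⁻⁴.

At equilibrium, absorbed power = emitted power.
Absorbing cross-section = A = 0.8780 m²; emitting surface = 2A = 1.756 m² (ratio 2).
εS·A_cross = εσ·A_surf·T⁴  ⇒  T⁴ = S/(2σ)   (ε cancels).
T⁴ = 33.2/(2·5.67×10⁻⁸) = 2.928×10⁸ K⁴.
T = (2.928×10⁸)^(1/4).

T ≈ 131 K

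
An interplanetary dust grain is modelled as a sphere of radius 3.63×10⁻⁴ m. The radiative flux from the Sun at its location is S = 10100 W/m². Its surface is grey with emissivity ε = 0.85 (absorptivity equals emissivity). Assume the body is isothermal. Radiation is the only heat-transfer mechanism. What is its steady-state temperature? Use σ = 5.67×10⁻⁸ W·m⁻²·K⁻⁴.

T ≈ 459 K

At equilibrium, absorbed power = emitted power.
Absorbing cross-section = πr² = 4.140×10⁻⁷ m²; emitting surface = 4πr² = 1.656×10⁻⁶ m² (ratio 4).
εS·A_cross = εσ·A_surf·T⁴  ⇒  T⁴ = S/(4σ)   (ε cancels).
T⁴ = 10100/(4·5.67×10⁻⁸) = 4.453×10¹⁰ K⁴.
T = (4.453×10¹⁰)^(1/4).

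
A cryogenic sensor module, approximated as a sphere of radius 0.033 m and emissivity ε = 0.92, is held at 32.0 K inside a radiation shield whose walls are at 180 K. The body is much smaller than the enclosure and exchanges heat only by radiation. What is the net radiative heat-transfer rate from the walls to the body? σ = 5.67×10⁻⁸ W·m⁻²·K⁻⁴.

For a small grey body in a large enclosure: P_net = εσA(T_body⁴ − T_wall⁴).
A = 4πr² = 0.01368 m²; T_body⁴ − T_wall⁴ = 1.049×10⁶ − 1.050×10⁹ = -1.049×10⁹ K⁴.
|P_net| = 0.92·5.67×10⁻⁸·0.01368·1.049×10⁹.

P_net ≈ 0.749 W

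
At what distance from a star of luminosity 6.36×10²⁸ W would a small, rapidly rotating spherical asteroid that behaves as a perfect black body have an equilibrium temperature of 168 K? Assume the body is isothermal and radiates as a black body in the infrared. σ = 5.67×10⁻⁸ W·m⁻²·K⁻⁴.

d ≈ 5.29×10¹² m

For an isothermal black-emitting sphere, (1−a)S·πr² = σ·4πr²·T⁴ ⇒ S = 4σT⁴/(1−a).
S = 4·5.67×10⁻⁸·(168)⁴/1.00 = 180.7 W/m².
Flux falls as S = L/(4πd²), so d = √(L/(4πS)) = √(6.36×10²⁸/(4π·180.7)).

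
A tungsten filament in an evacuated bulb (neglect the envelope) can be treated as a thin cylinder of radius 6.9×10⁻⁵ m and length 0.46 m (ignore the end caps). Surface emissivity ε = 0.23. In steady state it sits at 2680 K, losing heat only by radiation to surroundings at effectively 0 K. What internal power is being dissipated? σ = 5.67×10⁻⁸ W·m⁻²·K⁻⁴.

Steady state: P = εσA T⁴.
A = 2πrL = 1.994×10⁻⁴ m²; T⁴ = (2680)⁴ = 5.159×10¹³ K⁴.
P = 0.23 × 5.67×10⁻⁸ × 1.994×10⁻⁴ × 5.159×10¹³.

P ≈ 134 W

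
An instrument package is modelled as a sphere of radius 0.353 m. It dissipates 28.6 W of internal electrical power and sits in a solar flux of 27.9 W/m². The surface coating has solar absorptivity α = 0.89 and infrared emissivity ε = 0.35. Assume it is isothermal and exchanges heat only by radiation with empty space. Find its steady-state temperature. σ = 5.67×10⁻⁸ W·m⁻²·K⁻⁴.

T ≈ 187 K

At steady state, absorbed solar power + internal power = radiated power.
Absorbed: α·S·A_cross = 0.89·27.9·0.3915 = 9.721 W (cross-section πr²).
Total input = 9.721 + 28.6 = 38.32 W.
Radiated: εσ·A_surf·T⁴ with A_surf = 4πr² = 1.566 m².
T⁴ = 38.32/(0.35·5.67×10⁻⁸·1.566) = 1.233×10⁹ K⁴.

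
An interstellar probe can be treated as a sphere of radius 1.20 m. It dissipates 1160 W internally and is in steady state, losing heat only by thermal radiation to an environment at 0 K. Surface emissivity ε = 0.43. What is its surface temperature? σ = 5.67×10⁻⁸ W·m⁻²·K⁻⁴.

T ≈ 226 K

Steady state: internal power = radiated power, P = εσA T⁴.
Radiating area A = 4πr² = 18.10 m².
T⁴ = P/(εσA) = 1160/(0.43·5.67×10⁻⁸·18.10) = 2.629×10⁹ K⁴.
T = (2.629×10⁹)^(1/4).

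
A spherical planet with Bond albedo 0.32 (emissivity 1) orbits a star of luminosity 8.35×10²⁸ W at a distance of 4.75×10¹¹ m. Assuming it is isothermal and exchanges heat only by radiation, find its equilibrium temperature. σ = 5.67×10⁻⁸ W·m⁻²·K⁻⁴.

First find the stellar flux at distance d: S = L/(4πd²) = 8.35×10²⁸/(4π·(4.75×10¹¹)²) = 29450 W/m².
For an isothermal sphere, absorbed (1−a)S·πr² = emitted σ·4πr²·T⁴, so T⁴ = (1−a)S/(4σ).
T⁴ = 0.680·29450/(4·5.67×10⁻⁸) = 8.830×10¹⁰ K⁴.

T ≈ 545 K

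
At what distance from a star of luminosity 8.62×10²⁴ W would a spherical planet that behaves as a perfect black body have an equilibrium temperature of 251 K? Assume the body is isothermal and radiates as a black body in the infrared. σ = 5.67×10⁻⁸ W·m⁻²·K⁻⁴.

For an isothermal black-emitting sphere, (1−a)S·πr² = σ·4πr²·T⁴ ⇒ S = 4σT⁴/(1−a).
S = 4·5.67×10⁻⁸·(251)⁴/1.00 = 900.2 W/m².
Flux falls as S = L/(4πd²), so d = √(L/(4πS)) = √(8.62×10²⁴/(4π·900.2)).

d ≈ 2.76×10¹⁰ m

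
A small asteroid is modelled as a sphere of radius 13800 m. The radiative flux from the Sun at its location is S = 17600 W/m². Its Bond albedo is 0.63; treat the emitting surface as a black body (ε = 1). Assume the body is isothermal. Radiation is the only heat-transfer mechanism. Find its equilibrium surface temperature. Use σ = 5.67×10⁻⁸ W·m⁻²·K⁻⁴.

At equilibrium, absorbed power = emitted power.
Absorbing cross-section = πr² = 5.983×10⁸ m²; emitting surface = 4πr² = 2.393×10⁹ m² (ratio 4).
(1−a)S·A_cross = εσ·A_surf·T⁴  ⇒  T⁴ = (1−a)S/(4σ).
T⁴ = 0.370·17600/(4·5.67×10⁻⁸) = 2.871×10¹⁰ K⁴.
T = (2.871×10¹⁰)^(1/4).

T ≈ 412 K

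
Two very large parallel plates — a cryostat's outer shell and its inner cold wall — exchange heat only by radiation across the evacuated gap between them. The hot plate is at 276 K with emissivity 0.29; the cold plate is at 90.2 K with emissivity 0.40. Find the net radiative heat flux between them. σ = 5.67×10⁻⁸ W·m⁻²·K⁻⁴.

q ≈ 65.7 W/m²

For two infinite grey parallel plates, q = σ(T₁⁴ − T₂⁴)/(1/ε₁ + 1/ε₂ − 1).
T₁⁴ − T₂⁴ = 5.803×10⁹ − 6.620×10⁷ = 5.737×10⁹ K⁴.
1/ε₁ + 1/ε₂ − 1 = 3.448 + 2.500 − 1 = 4.948.
q = 5.67×10⁻⁸ × 5.737×10⁹ / 4.948.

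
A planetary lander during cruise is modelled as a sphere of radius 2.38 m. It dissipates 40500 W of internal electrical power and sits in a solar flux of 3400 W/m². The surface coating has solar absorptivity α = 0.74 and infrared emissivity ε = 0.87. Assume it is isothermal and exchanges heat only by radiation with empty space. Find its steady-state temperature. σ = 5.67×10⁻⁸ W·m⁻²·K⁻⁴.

T ≈ 395 K

At steady state, absorbed solar power + internal power = radiated power.
Absorbed: α·S·A_cross = 0.74·3400·17.80 = 44770 W (cross-section πr²).
Total input = 44770 + 40500 = 85270 W.
Radiated: εσ·A_surf·T⁴ with A_surf = 4πr² = 71.18 m².
T⁴ = 85270/(0.87·5.67×10⁻⁸·71.18) = 2.429×10¹⁰ K⁴.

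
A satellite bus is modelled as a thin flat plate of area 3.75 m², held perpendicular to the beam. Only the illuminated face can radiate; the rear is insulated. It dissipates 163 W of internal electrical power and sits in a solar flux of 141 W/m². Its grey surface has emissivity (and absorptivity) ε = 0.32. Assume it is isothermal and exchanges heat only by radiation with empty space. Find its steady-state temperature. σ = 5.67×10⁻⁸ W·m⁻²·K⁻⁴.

T ≈ 264 K

At steady state, absorbed solar power + internal power = radiated power.
Absorbed: α·S·A_cross = 0.32·141·3.750 = 169.2 W (cross-section A).
Total input = 169.2 + 163 = 332.2 W.
Radiated: εσ·A_surf·T⁴ with A_surf = A = 3.750 m².
T⁴ = 332.2/(0.32·5.67×10⁻⁸·3.750) = 4.882×10⁹ K⁴.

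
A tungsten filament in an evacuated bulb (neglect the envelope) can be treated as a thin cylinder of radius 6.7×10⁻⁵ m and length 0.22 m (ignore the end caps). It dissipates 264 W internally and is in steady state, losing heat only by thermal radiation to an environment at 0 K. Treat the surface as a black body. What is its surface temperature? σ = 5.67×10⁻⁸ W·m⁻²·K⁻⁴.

Steady state: internal power = radiated power, P = εσA T⁴.
Radiating area A = 2πrL = 9.261×10⁻⁵ m².
T⁴ = P/(εσA) = 264/(1.0·5.67×10⁻⁸·9.261×10⁻⁵) = 5.027×10¹³ K⁴.
T = (5.027×10¹³)^(1/4).

T ≈ 2660 K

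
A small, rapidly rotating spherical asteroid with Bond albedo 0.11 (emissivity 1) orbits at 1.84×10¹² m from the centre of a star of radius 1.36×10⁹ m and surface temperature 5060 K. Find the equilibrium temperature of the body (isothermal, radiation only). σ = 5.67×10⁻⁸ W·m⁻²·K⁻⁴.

T ≈ 94.5 K

The star's surface emits σT_*⁴; at distance d the flux is S = σT_*⁴(R_*/d)².
S = 5.67×10⁻⁸·(5060)⁴·(1.36×10⁹/1.84×10¹²)² = 20.31 W/m².
For an isothermal sphere T⁴ = (1−a)S/(4σ) = 7.968×10⁷ K⁴.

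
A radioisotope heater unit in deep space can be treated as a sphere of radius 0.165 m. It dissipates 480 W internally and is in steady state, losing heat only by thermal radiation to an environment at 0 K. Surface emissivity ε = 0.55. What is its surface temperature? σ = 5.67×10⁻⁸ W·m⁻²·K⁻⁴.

Steady state: internal power = radiated power, P = εσA T⁴.
Radiating area A = 4πr² = 0.3421 m².
T⁴ = P/(εσA) = 480/(0.55·5.67×10⁻⁸·0.3421) = 4.499×10¹⁰ K⁴.
T = (4.499×10¹⁰)^(1/4).

T ≈ 461 K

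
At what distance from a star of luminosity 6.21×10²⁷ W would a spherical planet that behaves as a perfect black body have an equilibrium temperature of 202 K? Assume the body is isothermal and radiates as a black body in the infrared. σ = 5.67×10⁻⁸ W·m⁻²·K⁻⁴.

For an isothermal black-emitting sphere, (1−a)S·πr² = σ·4πr²·T⁴ ⇒ S = 4σT⁴/(1−a).
S = 4·5.67×10⁻⁸·(202)⁴/1.00 = 377.6 W/m².
Flux falls as S = L/(4πd²), so d = √(L/(4πS)) = √(6.21×10²⁷/(4π·377.6)).

d ≈ 1.14×10¹² m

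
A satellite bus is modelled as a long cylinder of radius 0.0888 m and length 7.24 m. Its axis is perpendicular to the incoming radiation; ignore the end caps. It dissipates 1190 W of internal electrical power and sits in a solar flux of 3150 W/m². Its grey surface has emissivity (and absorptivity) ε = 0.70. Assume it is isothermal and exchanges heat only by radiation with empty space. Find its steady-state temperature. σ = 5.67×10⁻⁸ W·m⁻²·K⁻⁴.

T ≈ 398 K

At steady state, absorbed solar power + internal power = radiated power.
Absorbed: α·S·A_cross = 0.70·3150·1.286 = 2835 W (cross-section 2rL).
Total input = 2835 + 1190 = 4025 W.
Radiated: εσ·A_surf·T⁴ with A_surf = 2πrL = 4.040 m².
T⁴ = 4025/(0.70·5.67×10⁻⁸·4.040) = 2.511×10¹⁰ K⁴.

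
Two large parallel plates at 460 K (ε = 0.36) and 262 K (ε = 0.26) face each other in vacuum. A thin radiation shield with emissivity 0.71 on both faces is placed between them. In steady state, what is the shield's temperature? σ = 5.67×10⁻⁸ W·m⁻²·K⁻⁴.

T_s ≈ 408 K

In steady state the net flux on the hot side equals that on the cold side.
σ(T₁⁴−T_s⁴)/D₁ = σ(T_s⁴−T₂⁴)/D₂, with D₁ = 1/ε₁+1/ε_s−1 = 3.186, D₂ = 1/ε_s+1/ε₂−1 = 4.255.
Solve for T_s⁴: T_s⁴ = (D₂·T₁⁴ + D₁·T₂⁴)/(D₁+D₂) = 2.762×10¹⁰ K⁴.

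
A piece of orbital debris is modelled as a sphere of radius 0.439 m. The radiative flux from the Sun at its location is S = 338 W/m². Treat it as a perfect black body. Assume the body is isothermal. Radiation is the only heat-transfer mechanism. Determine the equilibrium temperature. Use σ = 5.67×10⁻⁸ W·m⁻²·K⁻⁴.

At equilibrium, absorbed power = emitted power.
Absorbing cross-section = πr² = 0.6055 m²; emitting surface = 4πr² = 2.422 m² (ratio 4).
S·A_cross = εσ·A_surf·T⁴  ⇒  T⁴ = S/(4σ).
T⁴ = 1.00·338/(4·5.67×10⁻⁸) = 1.490×10⁹ K⁴.
T = (1.490×10⁹)^(1/4).

T ≈ 196 K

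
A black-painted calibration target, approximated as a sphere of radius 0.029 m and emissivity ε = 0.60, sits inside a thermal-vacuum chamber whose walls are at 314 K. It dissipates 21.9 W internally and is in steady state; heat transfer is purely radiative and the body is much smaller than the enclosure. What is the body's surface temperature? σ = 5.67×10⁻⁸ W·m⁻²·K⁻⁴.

For a small grey body in a large enclosure, net radiated power = εσA(T⁴ − T_w⁴).
Steady state: P = εσA(T⁴ − T_w⁴) with A = 4πr² = 0.01057 m².
T⁴ = P/(εσA) + T_w⁴ = 21.9/(0.60·5.67×10⁻⁸·0.01057) + (314)⁴
    = 6.091×10¹⁰ + 9.721×10⁹ = 7.063×10¹⁰ K⁴.

T ≈ 516 K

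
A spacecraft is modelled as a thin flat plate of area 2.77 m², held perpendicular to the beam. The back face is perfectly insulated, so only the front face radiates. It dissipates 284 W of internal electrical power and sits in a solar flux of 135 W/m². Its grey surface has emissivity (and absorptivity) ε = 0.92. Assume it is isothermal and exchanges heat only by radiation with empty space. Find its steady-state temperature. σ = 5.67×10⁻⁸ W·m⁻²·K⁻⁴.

At steady state, absorbed solar power + internal power = radiated power.
Absorbed: α·S·A_cross = 0.92·135·2.770 = 344.0 W (cross-section A).
Total input = 344.0 + 284 = 628.0 W.
Radiated: εσ·A_surf·T⁴ with A_surf = A = 2.770 m².
T⁴ = 628.0/(0.92·5.67×10⁻⁸·2.770) = 4.346×10⁹ K⁴.

T ≈ 257 K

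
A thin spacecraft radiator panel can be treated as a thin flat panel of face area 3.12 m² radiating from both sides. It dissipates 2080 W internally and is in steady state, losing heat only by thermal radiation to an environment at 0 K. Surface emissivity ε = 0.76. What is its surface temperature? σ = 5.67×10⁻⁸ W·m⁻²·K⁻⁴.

Steady state: internal power = radiated power, P = εσA T⁴.
Radiating area A = 2·3.12 = 6.240 m².
T⁴ = P/(εσA) = 2080/(0.76·5.67×10⁻⁸·6.240) = 7.735×10⁹ K⁴.
T = (7.735×10⁹)^(1/4).

T ≈ 297 K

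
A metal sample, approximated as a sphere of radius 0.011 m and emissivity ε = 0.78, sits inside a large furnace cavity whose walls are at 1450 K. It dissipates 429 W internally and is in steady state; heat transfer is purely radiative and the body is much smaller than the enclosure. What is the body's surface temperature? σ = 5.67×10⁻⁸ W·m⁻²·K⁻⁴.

T ≈ 1810 K

For a small grey body in a large enclosure, net radiated power = εσA(T⁴ − T_w⁴).
Steady state: P = εσA(T⁴ − T_w⁴) with A = 4πr² = 0.001521 m².
T⁴ = P/(εσA) + T_w⁴ = 429/(0.78·5.67×10⁻⁸·0.001521) + (1450)⁴
    = 6.379×10¹² + 4.421×10¹² = 1.080×10¹³ K⁴.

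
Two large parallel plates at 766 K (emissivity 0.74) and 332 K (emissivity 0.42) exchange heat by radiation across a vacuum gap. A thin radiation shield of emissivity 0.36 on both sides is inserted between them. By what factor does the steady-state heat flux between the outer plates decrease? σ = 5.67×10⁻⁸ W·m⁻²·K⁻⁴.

factor ≈ 2.67

Without shield: q₀ = σΔ(T⁴)/(1/ε₁+1/ε₂−1) with denominator 2.732.
With shield the two gaps are in series; the resistances add: (1/ε₁+1/ε_s−1)+(1/ε_s+1/ε₂−1) = 3.129+4.159 = 7.288.
Heat-flux ratio q₀/q = 7.288/2.732.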